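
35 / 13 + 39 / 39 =48 / 13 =3.69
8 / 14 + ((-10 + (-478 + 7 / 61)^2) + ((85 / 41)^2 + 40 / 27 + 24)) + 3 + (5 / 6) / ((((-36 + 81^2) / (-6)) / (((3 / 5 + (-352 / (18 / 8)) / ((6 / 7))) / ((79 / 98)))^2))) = 1484140757486491625171957 / 6499166373755850375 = 228358.63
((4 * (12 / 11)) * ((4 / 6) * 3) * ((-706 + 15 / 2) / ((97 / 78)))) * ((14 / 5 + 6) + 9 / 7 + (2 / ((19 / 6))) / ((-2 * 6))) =-3172455936 / 64505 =-49181.55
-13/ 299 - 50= -1151/ 23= -50.04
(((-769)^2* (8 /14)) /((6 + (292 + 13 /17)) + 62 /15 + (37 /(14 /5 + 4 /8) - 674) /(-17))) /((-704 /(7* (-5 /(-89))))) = -251328425 /455200112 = -0.55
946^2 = 894916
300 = 300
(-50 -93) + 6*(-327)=-2105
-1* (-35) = 35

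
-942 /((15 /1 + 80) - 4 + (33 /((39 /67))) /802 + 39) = -3273764 /452039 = -7.24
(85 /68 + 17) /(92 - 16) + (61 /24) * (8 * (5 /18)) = 48331 /8208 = 5.89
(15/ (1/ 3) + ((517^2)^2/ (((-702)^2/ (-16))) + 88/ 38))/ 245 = -5429588365897/ 573500655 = -9467.45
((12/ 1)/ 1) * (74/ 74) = 12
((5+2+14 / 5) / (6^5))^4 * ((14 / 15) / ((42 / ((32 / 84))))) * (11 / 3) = 9058973 / 115683138142617600000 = 0.00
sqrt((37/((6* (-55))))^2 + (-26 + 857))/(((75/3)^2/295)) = 59* sqrt(90497269)/41250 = 13.61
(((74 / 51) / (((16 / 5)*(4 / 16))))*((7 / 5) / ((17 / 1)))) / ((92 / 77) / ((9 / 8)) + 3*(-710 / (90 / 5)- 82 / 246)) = -59829 / 47374036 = -0.00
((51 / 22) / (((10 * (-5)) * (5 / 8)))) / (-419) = 102 / 576125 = 0.00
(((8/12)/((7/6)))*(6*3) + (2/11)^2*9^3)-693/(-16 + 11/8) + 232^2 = 593556428/11011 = 53905.77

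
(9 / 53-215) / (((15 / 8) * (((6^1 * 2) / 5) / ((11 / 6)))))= -125246 / 1431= -87.52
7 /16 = 0.44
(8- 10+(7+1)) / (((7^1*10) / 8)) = 24 / 35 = 0.69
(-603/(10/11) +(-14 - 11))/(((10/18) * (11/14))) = -433629/275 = -1576.83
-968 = -968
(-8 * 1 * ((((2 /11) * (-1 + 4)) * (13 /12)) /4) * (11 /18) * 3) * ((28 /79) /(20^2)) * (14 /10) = -637 /237000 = -0.00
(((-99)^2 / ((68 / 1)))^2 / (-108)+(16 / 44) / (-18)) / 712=-352255529 / 1303746048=-0.27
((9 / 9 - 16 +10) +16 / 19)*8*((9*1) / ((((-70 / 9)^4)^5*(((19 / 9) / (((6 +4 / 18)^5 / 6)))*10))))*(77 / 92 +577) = -23346492283513994498037 / 1202972510286155059814453125000000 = -0.00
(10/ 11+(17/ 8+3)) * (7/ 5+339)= 2054.00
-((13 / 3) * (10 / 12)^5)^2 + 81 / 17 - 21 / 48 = 11975747023 / 9251324928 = 1.29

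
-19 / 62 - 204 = -12667 / 62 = -204.31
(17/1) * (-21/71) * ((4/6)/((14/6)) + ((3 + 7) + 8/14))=-3876/71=-54.59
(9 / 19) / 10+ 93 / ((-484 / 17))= -148017 / 45980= -3.22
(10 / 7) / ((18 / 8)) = 40 / 63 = 0.63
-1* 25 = -25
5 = 5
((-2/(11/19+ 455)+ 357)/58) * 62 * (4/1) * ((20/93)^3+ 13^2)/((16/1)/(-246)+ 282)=1230260421449183/1344457747188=915.06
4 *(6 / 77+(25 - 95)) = -21536 / 77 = -279.69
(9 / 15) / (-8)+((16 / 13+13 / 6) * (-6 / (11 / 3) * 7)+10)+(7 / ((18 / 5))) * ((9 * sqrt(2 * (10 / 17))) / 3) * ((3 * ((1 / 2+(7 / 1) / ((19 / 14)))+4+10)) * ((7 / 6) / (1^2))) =-165829 / 5720+61005 * sqrt(85) / 1292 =406.33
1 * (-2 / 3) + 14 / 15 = 4 / 15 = 0.27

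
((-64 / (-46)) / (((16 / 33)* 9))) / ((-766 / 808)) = -8888 / 26427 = -0.34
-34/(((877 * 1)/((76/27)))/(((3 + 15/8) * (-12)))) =16796/2631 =6.38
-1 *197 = -197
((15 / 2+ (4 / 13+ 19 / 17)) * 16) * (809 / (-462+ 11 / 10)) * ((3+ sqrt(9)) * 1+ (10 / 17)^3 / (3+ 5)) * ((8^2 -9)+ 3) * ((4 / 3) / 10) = -58450465129280 / 5004327757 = -11679.98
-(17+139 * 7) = -990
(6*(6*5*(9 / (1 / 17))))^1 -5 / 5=27539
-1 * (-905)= 905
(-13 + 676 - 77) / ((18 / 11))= 3223 / 9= 358.11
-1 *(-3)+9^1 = 12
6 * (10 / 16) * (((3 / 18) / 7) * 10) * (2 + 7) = 225 / 28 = 8.04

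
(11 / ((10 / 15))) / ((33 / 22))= 11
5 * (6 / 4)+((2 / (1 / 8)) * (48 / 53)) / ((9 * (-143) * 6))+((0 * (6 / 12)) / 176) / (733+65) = 1022909 / 136422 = 7.50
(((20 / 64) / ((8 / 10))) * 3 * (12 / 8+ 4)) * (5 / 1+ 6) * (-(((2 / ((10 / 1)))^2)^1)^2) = -363 / 3200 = -0.11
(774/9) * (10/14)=430/7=61.43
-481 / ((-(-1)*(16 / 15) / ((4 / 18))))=-2405 / 24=-100.21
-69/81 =-0.85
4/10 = 2/5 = 0.40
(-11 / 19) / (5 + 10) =-11 / 285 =-0.04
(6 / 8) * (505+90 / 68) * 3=154935 / 136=1139.23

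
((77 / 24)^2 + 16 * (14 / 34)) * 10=826525 / 4896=168.82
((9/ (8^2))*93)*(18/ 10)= 7533/ 320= 23.54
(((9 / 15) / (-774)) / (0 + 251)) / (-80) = 1 / 25903200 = 0.00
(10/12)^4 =625/1296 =0.48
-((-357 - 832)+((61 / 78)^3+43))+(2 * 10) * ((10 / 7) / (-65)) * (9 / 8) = 3803624597 / 3321864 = 1145.03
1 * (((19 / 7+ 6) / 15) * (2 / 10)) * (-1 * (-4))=244 / 525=0.46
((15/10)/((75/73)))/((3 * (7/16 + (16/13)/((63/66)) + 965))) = 53144/105566575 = 0.00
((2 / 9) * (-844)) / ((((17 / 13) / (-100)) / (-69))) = -50471200 / 51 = -989631.37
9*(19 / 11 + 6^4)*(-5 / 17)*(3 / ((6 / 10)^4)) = -44609375 / 561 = -79517.60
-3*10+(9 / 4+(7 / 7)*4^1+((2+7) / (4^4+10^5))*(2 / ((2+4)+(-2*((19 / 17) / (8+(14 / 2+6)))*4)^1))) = -23.75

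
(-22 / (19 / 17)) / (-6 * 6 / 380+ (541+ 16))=-935 / 26453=-0.04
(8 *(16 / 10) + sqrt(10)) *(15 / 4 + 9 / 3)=27 *sqrt(10) / 4 + 432 / 5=107.75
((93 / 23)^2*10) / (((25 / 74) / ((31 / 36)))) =1102267 / 2645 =416.74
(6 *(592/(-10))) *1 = -1776/5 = -355.20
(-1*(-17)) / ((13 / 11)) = 187 / 13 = 14.38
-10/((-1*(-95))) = -2/19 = -0.11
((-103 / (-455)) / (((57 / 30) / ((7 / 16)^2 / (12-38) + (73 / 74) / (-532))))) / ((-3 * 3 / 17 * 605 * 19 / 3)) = 105713123 / 195295349593344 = 0.00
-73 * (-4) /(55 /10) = 584 /11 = 53.09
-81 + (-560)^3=-175616081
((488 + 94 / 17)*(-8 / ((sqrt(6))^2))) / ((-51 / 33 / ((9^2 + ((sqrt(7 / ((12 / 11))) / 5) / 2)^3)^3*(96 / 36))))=24170209102219415389*sqrt(231) / 1011268800000000 + 34877650357343057 / 57800000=603782818.20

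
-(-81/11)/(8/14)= 567/44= 12.89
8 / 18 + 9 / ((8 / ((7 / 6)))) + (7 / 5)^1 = 2273 / 720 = 3.16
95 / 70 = 19 / 14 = 1.36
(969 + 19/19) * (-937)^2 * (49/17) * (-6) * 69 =-17276164759980/17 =-1016244985881.18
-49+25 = -24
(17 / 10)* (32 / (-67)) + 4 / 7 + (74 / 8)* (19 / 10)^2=6219313 / 187600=33.15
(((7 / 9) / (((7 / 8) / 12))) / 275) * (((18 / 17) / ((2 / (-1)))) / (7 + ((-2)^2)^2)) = -96 / 107525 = -0.00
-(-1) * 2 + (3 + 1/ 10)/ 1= 51/ 10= 5.10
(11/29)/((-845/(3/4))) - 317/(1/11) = -341795773/98020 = -3487.00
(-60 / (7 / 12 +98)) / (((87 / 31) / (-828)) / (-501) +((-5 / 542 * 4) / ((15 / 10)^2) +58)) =-836392806720 / 79683382705381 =-0.01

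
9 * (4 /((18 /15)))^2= 100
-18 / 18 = -1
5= 5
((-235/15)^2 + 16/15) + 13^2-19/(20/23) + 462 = 154019/180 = 855.66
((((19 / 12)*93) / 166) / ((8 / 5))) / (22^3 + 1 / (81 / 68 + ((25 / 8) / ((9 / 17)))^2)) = 9352144945 / 179619370803712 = 0.00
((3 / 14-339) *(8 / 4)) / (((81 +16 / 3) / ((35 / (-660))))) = 4743 / 11396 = 0.42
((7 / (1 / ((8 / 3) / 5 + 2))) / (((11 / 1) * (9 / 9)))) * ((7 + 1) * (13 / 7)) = 3952 / 165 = 23.95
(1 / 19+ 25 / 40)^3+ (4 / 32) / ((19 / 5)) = 1208247 / 3511808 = 0.34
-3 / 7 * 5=-15 / 7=-2.14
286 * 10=2860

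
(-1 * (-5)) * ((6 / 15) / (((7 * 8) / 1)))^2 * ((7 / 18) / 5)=1 / 50400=0.00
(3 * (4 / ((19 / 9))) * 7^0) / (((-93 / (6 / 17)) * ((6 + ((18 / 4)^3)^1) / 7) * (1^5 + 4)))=-576 / 1852405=-0.00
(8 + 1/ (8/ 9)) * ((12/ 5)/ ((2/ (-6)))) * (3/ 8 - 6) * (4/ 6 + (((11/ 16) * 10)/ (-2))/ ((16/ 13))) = -3218643/ 4096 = -785.80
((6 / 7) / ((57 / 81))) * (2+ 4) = 972 / 133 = 7.31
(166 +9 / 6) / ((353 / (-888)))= -148740 / 353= -421.36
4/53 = 0.08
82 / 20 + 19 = 231 / 10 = 23.10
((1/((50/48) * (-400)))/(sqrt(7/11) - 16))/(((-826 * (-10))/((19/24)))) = 19 * sqrt(77)/232023400000+209/14501462500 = 0.00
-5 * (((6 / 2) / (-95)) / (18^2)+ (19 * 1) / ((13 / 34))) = -6627947 / 26676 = -248.46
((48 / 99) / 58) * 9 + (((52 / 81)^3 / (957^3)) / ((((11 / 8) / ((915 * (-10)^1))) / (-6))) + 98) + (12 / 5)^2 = 1477834685219535638 / 14232495473393175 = 103.84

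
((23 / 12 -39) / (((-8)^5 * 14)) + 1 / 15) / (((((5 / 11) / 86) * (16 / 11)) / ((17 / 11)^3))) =129377335449 / 4037017600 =32.05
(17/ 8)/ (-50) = -17/ 400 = -0.04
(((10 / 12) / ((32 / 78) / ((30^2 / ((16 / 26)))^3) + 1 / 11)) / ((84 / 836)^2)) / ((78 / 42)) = 6680213819296875 / 13663760925962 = 488.90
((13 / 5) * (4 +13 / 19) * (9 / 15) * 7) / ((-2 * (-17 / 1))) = 24297 / 16150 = 1.50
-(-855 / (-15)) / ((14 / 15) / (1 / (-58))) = 855 / 812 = 1.05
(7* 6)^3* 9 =666792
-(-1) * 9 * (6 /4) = 27 /2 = 13.50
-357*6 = -2142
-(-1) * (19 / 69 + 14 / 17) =1289 / 1173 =1.10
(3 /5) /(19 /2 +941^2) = 2 /2951635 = 0.00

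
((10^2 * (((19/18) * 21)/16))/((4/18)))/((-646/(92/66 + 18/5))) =-3605/748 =-4.82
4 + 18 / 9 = 6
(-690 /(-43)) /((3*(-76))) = -115 /1634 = -0.07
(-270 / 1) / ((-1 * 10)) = 27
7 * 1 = 7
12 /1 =12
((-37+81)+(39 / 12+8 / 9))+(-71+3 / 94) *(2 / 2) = -38627 / 1692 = -22.83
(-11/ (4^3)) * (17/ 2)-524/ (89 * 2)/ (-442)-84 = -215142423/ 2517632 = -85.45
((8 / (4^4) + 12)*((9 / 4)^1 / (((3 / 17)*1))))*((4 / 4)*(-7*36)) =-1237005 / 32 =-38656.41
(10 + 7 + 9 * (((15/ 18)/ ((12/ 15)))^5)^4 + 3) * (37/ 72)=667045445345099750089231988485/ 32159909742724829389686571008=20.74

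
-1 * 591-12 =-603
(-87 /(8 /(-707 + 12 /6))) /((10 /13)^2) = 2073123 /160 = 12957.02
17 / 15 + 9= 152 / 15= 10.13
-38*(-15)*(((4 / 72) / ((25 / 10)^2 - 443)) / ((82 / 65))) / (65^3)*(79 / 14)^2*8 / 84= -118579 / 186840103905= -0.00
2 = 2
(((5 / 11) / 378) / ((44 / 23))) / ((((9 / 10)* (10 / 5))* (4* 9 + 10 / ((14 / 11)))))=575 / 72213768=0.00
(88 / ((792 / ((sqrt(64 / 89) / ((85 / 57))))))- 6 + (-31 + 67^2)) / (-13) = -4452 / 13- 152 * sqrt(89) / 295035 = -342.47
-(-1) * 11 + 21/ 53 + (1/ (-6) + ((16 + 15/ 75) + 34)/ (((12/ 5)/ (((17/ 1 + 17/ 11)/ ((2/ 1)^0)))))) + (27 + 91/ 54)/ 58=729712681/ 1825956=399.63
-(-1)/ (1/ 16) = 16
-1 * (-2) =2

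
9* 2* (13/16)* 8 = 117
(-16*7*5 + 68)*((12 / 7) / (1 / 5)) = -29520 / 7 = -4217.14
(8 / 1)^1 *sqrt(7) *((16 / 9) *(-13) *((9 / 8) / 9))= -208 *sqrt(7) / 9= -61.15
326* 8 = 2608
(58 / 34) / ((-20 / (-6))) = 87 / 170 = 0.51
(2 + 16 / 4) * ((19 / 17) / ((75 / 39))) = 1482 / 425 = 3.49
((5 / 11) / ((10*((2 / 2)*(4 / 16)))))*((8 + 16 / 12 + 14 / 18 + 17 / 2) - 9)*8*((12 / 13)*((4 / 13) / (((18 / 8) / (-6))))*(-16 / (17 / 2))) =5668864 / 284427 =19.93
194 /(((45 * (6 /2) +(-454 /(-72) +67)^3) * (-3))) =-3017088 /18385141679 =-0.00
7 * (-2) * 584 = -8176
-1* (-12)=12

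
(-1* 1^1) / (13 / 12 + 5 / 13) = -156 / 229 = -0.68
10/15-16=-46/3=-15.33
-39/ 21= -13/ 7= -1.86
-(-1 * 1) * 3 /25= 3 /25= 0.12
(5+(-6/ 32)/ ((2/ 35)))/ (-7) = -55/ 224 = -0.25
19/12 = 1.58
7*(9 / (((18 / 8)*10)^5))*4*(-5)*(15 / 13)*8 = -7168 / 3553875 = -0.00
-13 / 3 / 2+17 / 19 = -1.27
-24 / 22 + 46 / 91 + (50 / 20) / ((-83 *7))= -97991 / 166166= -0.59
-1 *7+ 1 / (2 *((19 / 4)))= -131 / 19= -6.89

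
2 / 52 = 1 / 26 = 0.04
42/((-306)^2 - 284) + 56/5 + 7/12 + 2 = 689327/50010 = 13.78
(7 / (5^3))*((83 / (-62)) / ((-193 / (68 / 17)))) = 1162 / 747875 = 0.00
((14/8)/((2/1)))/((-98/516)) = -129/28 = -4.61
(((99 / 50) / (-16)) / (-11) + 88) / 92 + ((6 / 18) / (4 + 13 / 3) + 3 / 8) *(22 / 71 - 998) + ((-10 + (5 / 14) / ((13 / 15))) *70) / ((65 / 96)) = -248039714581 / 176625280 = -1404.33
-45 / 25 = -9 / 5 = -1.80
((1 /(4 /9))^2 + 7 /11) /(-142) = -1003 /24992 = -0.04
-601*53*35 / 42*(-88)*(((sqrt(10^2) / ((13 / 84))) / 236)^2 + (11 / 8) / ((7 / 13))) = 151706951535205 / 24708138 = 6139958.89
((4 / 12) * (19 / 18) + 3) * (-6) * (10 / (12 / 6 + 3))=-362 / 9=-40.22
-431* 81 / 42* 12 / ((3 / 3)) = -69822 / 7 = -9974.57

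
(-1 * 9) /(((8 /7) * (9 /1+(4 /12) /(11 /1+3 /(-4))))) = -7749 /8888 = -0.87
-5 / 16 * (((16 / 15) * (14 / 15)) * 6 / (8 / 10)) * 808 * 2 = -11312 / 3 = -3770.67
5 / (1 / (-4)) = -20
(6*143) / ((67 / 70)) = 60060 / 67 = 896.42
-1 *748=-748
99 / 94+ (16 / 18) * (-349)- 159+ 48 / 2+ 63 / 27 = -373793 / 846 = -441.84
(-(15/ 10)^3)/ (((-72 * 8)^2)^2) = -1/ 32614907904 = -0.00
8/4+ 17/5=27/5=5.40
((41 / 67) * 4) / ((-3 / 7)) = -1148 / 201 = -5.71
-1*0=0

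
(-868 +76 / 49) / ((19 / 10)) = -424560 / 931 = -456.03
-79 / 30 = -2.63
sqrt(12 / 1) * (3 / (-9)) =-2 * sqrt(3) / 3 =-1.15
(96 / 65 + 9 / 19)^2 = 5803281 / 1525225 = 3.80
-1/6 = -0.17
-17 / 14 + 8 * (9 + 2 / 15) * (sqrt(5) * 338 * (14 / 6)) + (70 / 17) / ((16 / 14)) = 128856.35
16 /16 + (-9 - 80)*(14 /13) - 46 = -1831 /13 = -140.85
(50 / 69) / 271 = 50 / 18699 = 0.00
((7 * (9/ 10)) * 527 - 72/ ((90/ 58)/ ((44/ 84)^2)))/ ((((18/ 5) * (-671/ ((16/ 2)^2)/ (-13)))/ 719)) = 2181290247344/ 2663199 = 819048.91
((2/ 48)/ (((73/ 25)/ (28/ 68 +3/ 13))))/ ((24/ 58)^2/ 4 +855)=1492775/ 139213141236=0.00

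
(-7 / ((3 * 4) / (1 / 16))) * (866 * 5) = -15155 / 96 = -157.86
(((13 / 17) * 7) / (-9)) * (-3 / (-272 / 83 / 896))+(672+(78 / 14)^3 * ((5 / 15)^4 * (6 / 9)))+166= 313651628 / 892143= 351.57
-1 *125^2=-15625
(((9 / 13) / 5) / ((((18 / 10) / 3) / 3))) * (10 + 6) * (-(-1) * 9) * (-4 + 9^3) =72276.92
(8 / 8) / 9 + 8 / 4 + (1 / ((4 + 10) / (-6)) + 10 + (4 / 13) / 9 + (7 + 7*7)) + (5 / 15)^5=1497511 / 22113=67.72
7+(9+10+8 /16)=53 /2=26.50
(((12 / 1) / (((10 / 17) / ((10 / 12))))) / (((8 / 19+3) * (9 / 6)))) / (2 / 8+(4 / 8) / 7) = 18088 / 1755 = 10.31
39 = 39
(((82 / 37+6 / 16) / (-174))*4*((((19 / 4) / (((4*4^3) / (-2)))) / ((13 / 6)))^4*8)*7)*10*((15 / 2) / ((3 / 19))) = -690274498725 / 5062437149605888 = -0.00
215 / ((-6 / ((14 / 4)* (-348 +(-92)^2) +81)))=-6124705 / 6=-1020784.17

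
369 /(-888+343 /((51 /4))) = -18819 /43916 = -0.43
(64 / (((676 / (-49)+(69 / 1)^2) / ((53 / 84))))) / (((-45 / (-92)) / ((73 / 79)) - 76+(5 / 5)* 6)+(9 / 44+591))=109631984 / 6724308913617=0.00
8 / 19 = 0.42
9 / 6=3 / 2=1.50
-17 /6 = -2.83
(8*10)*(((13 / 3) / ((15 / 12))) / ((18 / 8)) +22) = 50848 / 27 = 1883.26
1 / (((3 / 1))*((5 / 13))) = 13 / 15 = 0.87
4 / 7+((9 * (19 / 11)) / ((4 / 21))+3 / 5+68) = 232209 / 1540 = 150.79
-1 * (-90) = 90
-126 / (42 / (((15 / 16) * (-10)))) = 225 / 8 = 28.12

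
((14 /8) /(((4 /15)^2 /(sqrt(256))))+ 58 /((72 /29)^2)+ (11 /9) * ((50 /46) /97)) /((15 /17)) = 39634644203 /86741280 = 456.93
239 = 239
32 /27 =1.19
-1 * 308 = -308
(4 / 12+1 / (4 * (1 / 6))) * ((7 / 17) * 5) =385 / 102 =3.77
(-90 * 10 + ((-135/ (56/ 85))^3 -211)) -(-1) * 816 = -1511029603595/ 175616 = -8604168.21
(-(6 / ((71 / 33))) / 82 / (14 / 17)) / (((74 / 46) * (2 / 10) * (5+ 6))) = -17595 / 1507898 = -0.01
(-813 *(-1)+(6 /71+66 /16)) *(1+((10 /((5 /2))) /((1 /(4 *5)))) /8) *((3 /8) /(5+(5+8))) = 1701975 /9088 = 187.28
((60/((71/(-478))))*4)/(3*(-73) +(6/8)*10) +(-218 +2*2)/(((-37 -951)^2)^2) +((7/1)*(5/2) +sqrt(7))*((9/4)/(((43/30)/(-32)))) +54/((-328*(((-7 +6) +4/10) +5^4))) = -11438344776931281531115571/13125941351034272552064 -2160*sqrt(7)/43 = -1004.33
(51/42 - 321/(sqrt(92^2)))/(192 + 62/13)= -19045/1647352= -0.01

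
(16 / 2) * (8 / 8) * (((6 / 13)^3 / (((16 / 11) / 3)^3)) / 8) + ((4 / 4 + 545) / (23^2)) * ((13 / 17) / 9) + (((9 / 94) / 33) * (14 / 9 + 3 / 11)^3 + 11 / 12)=3188004139518846047 / 1691529138793308672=1.88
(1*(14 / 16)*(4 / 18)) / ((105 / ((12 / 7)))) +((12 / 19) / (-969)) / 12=6032 / 1933155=0.00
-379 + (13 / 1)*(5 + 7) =-223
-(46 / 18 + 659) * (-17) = 101218 / 9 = 11246.44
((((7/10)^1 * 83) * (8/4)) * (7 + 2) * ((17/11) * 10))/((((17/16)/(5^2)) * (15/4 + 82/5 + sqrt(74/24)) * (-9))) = -11238864000/5318797 + 92960000 * sqrt(111)/5318797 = -1928.91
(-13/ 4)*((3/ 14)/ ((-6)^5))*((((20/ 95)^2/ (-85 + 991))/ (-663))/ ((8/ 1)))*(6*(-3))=1/ 67255235712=0.00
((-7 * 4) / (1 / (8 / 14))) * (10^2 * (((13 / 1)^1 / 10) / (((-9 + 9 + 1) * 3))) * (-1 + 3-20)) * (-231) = -2882880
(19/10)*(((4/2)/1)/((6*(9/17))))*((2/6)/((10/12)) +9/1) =15181/1350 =11.25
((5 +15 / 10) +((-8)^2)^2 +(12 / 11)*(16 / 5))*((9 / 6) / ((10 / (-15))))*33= -304869.82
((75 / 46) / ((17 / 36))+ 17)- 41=-8034 / 391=-20.55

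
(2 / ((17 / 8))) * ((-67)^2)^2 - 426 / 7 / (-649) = 1464744690490 / 77231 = 18965761.03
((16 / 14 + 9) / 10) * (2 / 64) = 71 / 2240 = 0.03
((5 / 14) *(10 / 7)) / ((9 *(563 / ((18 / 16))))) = 25 / 220696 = 0.00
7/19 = 0.37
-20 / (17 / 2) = -40 / 17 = -2.35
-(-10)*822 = 8220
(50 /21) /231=50 /4851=0.01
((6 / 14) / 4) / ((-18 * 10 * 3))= -1 / 5040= -0.00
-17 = -17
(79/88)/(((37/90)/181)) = 643455/1628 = 395.24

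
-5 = -5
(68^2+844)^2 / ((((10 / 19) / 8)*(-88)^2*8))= 35505091 / 4840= 7335.76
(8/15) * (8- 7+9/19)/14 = 16/285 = 0.06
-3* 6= -18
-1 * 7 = -7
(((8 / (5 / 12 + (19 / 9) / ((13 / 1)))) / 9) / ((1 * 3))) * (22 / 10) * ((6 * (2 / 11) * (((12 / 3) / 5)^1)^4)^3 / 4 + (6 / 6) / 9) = 162315290876128 / 1080758056640625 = 0.15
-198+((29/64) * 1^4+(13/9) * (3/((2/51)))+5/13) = -72103/832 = -86.66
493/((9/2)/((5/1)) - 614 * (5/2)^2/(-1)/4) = 19720/38411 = 0.51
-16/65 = -0.25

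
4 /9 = 0.44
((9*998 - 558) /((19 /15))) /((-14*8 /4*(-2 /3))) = 47385 /133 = 356.28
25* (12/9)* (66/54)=40.74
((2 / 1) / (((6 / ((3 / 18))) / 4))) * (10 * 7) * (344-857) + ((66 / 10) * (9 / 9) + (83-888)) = -43892 / 5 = -8778.40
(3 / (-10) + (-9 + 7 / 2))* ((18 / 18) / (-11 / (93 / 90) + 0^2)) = 899 / 1650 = 0.54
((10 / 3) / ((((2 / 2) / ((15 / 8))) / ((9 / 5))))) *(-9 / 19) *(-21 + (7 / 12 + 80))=-96525 / 304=-317.52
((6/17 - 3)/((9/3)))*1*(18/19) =-270/323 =-0.84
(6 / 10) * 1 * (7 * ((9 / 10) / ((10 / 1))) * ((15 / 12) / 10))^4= 47258883 / 2048000000000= 0.00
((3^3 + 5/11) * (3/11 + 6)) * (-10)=-208380/121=-1722.15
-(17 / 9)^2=-289 / 81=-3.57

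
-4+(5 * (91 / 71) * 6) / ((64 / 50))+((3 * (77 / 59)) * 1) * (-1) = 1482863 / 67024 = 22.12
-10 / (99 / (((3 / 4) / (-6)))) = 5 / 396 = 0.01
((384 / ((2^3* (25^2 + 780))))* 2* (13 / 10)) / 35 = 0.00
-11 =-11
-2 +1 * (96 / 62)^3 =51010 / 29791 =1.71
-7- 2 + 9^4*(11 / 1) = 72162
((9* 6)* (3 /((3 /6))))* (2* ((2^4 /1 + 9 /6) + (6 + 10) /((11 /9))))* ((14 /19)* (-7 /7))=-3052728 /209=-14606.35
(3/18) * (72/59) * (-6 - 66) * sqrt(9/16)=-648/59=-10.98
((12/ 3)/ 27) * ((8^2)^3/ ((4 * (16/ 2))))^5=147573952589676412928/ 27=5465701947765793071.41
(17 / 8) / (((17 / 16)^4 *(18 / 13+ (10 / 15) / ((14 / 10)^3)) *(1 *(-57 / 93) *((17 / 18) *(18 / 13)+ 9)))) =-5520313344 / 34041877307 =-0.16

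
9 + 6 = 15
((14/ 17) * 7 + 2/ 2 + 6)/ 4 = 217/ 68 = 3.19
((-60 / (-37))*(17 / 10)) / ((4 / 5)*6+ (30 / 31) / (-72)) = 0.58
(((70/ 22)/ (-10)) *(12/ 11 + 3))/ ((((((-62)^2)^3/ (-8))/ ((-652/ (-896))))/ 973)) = 7136955/ 54982628045312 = 0.00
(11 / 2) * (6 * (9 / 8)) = 297 / 8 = 37.12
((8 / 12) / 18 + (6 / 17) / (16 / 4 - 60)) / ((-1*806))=-395 / 10358712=-0.00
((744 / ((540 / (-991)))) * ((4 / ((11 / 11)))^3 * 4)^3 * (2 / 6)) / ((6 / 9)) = -515412852736 / 45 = -11453618949.69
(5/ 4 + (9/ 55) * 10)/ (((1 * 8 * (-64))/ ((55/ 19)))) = -0.02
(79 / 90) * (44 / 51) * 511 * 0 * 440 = 0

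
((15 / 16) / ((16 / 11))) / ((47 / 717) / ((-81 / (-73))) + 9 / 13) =124575165 / 145227776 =0.86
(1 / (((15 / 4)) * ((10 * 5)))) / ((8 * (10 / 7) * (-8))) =-7 / 120000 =-0.00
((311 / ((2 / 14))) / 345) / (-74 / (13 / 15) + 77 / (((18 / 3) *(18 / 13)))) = -0.08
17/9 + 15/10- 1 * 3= 7/18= 0.39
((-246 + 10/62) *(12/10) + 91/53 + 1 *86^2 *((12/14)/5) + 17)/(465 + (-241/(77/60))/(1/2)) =627239162/56560275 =11.09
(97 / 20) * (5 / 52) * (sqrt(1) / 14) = 97 / 2912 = 0.03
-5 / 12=-0.42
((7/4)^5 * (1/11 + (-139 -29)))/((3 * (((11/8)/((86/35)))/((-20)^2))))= -656645.39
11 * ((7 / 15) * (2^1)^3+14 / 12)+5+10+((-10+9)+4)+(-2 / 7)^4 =1726479 / 24010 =71.91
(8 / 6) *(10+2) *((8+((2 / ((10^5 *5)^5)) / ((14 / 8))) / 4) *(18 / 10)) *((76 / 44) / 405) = 5541666666666666666666666666673 / 5639648437500000000000000000000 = 0.98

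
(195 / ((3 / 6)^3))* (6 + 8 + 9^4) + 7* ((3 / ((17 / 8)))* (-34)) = 10256664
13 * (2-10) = -104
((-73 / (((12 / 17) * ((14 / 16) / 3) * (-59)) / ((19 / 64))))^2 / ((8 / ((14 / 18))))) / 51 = 32704073 / 5389590528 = 0.01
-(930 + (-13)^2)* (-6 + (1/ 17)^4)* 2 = 1101472750/ 83521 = 13187.97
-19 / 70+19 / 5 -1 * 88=-5913 / 70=-84.47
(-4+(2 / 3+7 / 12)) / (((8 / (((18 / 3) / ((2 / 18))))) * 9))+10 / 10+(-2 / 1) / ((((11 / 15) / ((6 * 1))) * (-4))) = 533 / 176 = 3.03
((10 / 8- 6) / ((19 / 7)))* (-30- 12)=147 / 2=73.50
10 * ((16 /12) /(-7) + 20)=4160 /21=198.10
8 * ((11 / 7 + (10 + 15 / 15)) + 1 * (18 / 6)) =872 / 7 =124.57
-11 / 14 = -0.79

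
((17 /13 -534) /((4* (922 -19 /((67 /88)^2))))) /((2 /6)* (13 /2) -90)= 31086325 /18231524948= 0.00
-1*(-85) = 85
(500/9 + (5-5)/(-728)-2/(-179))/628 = 44759/505854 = 0.09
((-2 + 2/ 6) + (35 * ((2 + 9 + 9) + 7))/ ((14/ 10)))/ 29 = 2020/ 87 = 23.22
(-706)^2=498436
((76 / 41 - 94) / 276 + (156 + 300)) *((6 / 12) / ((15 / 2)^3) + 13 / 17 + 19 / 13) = 2141656056028 / 2110080375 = 1014.96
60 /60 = 1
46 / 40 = 23 / 20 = 1.15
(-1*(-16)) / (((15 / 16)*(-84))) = -64 / 315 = -0.20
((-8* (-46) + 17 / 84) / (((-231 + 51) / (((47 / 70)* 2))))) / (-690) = 1453663 / 365148000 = 0.00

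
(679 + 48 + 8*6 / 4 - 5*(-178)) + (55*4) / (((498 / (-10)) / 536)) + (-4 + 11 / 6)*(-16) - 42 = -746.20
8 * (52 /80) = 26 /5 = 5.20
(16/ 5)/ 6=0.53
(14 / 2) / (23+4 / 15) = 105 / 349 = 0.30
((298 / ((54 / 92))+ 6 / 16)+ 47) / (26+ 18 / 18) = 119897 / 5832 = 20.56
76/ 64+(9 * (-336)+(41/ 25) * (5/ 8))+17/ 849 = -205238447/ 67920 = -3021.77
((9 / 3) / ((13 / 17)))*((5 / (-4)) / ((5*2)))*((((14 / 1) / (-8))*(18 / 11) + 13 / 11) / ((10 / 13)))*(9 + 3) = 5661 / 440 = 12.87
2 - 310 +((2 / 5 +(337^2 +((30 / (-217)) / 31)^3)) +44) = 172458615674724241 / 1522068812915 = 113305.40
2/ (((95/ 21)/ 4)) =168/ 95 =1.77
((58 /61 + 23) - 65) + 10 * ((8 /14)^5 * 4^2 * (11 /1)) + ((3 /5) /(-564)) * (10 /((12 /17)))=76519527877 /1156456056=66.17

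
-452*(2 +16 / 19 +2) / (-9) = 41584 / 171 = 243.18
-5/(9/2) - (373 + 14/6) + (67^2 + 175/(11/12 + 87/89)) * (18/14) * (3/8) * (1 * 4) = 308029255/36414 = 8459.09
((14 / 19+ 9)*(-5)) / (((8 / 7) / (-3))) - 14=17297 / 152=113.80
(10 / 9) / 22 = 5 / 99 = 0.05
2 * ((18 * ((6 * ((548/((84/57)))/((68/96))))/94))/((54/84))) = 1499328/799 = 1876.51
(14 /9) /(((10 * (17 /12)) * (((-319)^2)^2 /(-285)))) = -532 /176040119057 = -0.00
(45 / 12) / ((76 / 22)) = 165 / 152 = 1.09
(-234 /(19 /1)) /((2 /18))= -2106 /19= -110.84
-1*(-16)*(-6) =-96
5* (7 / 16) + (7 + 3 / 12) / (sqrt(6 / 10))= 35 / 16 + 29* sqrt(15) / 12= 11.55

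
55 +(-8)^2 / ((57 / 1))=3199 / 57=56.12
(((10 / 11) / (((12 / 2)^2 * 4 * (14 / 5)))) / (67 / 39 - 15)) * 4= -0.00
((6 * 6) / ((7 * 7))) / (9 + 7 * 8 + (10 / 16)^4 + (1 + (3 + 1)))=147456 / 14079905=0.01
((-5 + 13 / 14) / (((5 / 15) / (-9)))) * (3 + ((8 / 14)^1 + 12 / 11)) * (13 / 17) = 7182513 / 18326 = 391.93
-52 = -52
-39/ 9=-13/ 3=-4.33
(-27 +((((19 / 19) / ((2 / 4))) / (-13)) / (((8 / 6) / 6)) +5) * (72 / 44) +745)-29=99535 / 143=696.05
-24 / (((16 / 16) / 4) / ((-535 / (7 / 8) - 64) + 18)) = 441792 / 7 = 63113.14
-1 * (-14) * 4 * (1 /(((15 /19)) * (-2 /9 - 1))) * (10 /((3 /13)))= -27664 /11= -2514.91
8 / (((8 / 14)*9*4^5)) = 7 / 4608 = 0.00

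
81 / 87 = 27 / 29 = 0.93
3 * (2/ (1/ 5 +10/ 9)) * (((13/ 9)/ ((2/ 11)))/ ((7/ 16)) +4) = 41880/ 413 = 101.40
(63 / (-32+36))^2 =3969 / 16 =248.06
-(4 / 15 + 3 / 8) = -77 / 120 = -0.64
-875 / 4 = -218.75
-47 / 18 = -2.61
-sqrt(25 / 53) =-5* sqrt(53) / 53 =-0.69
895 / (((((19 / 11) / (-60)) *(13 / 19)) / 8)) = -4725600 / 13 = -363507.69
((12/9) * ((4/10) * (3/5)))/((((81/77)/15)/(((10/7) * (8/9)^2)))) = 11264/2187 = 5.15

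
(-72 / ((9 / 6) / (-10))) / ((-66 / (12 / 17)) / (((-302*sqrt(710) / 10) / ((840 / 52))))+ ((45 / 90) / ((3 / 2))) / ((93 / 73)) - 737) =-120498558715327104 / 184948610997644471 - 57605087475936*sqrt(710) / 924743054988222355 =-0.65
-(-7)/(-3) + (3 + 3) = 11/3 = 3.67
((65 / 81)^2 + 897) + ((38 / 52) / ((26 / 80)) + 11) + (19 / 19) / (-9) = 1009882576 / 1108809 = 910.78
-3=-3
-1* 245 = -245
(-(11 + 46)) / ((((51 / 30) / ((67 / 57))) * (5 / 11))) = -1474 / 17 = -86.71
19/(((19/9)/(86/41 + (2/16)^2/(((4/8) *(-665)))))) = 16470351/872480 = 18.88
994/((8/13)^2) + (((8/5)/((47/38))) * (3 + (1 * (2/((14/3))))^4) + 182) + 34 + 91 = 53005693747/18055520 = 2935.71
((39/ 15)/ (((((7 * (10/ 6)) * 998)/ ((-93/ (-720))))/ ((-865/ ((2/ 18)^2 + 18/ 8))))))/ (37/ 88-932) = 62119629/ 5247412256275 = 0.00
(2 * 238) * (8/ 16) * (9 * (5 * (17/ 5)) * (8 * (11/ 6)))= 534072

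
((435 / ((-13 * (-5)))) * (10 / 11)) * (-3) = -2610 / 143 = -18.25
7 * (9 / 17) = 3.71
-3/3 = -1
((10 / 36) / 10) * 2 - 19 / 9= -37 / 18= -2.06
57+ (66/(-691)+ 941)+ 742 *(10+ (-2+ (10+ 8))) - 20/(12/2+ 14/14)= 98128448/4837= 20287.05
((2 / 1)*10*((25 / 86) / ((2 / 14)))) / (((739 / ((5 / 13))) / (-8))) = -70000 / 413101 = -0.17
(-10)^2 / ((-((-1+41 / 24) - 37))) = 2400 / 871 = 2.76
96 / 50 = 48 / 25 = 1.92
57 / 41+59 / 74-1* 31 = -87417 / 3034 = -28.81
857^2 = 734449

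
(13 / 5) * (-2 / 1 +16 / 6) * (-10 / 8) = -13 / 6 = -2.17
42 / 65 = 0.65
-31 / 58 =-0.53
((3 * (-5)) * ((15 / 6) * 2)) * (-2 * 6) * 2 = 1800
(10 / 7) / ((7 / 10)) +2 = 198 / 49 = 4.04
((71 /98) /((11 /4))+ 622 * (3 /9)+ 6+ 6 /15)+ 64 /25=8754308 /40425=216.56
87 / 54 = 29 / 18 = 1.61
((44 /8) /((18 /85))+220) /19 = 8855 /684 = 12.95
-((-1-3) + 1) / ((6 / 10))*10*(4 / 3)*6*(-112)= -44800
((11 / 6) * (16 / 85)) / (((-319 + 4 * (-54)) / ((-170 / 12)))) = 44 / 4815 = 0.01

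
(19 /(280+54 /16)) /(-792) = -19 /224433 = -0.00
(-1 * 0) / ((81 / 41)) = 0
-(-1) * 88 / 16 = 11 / 2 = 5.50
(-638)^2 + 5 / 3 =1221137 / 3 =407045.67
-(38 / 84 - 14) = 13.55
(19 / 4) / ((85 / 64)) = 304 / 85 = 3.58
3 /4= 0.75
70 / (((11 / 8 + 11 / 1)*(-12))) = -140 / 297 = -0.47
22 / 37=0.59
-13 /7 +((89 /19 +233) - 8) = 30301 /133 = 227.83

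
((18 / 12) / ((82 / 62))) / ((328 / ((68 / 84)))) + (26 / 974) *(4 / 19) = 14666475 / 1742080816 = 0.01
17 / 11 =1.55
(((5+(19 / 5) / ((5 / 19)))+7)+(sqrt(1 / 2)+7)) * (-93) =-77748 / 25 - 93 * sqrt(2) / 2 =-3175.68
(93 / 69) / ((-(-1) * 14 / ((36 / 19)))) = 558 / 3059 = 0.18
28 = 28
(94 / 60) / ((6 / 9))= 2.35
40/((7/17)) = 680/7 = 97.14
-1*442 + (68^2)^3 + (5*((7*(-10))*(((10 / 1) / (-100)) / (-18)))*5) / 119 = 30253449547667 / 306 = 98867482181.92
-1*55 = -55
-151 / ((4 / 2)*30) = -151 / 60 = -2.52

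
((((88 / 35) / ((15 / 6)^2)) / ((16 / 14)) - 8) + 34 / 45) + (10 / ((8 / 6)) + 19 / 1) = 44117 / 2250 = 19.61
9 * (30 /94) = 135 /47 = 2.87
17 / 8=2.12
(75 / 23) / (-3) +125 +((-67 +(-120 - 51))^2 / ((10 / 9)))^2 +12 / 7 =10460651960694 / 4025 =2598919741.79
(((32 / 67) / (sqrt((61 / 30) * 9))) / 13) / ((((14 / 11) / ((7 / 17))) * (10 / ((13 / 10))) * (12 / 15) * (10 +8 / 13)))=143 * sqrt(1830) / 143821530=0.00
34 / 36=17 / 18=0.94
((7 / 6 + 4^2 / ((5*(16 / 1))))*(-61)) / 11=-2501 / 330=-7.58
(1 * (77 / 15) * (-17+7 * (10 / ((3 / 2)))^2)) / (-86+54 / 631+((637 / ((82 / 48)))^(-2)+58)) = -3339895390255424 / 61751923123575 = -54.09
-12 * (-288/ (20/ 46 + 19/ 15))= 1192320/ 587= 2031.21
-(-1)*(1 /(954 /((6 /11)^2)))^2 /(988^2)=1 /10036363392484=0.00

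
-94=-94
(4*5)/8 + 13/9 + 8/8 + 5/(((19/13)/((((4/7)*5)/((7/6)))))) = 223259/16758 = 13.32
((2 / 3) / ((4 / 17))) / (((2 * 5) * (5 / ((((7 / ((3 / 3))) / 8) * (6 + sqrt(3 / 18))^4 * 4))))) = 25823 * sqrt(6) / 900 + 5706407 / 21600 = 334.47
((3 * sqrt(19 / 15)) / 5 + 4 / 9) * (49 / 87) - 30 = -23294 / 783 + 49 * sqrt(285) / 2175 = -29.37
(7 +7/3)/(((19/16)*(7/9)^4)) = 21.48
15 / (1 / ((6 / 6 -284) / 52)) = -4245 / 52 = -81.63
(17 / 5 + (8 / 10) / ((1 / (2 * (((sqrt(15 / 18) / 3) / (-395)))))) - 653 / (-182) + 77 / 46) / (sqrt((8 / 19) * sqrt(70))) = sqrt(19) * 2^(1 / 4) * 35^(3 / 4) * (161123265 - 4186 * sqrt(30)) / 2604215250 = 4.61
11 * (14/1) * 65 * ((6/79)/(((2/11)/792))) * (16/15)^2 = 1488334848/395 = 3767936.32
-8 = -8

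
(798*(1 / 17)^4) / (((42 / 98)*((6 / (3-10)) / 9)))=-19551 / 83521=-0.23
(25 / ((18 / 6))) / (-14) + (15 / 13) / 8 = -985 / 2184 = -0.45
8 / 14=0.57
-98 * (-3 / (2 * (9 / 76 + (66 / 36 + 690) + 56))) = 33516 / 170533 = 0.20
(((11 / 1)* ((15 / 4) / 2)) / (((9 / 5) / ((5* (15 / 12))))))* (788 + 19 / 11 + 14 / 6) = 8168125 / 144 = 56723.09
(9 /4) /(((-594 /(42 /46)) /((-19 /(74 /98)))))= 6517 /74888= 0.09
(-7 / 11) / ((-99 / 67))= 0.43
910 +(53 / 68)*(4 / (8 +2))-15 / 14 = 540998 / 595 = 909.24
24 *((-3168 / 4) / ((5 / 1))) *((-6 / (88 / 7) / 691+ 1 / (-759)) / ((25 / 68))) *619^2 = 15806807413056 / 1986625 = 7956613.56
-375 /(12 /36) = -1125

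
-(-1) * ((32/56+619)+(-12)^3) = -7759/7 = -1108.43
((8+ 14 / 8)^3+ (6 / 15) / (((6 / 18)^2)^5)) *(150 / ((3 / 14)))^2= 48111060375 / 4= 12027765093.75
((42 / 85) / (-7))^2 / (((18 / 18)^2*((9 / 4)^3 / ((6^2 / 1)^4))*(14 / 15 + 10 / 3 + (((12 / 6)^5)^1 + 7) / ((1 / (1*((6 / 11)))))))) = 28.77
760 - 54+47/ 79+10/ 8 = 223679/ 316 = 707.84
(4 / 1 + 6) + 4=14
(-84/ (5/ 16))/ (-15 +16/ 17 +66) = -22848/ 4415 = -5.18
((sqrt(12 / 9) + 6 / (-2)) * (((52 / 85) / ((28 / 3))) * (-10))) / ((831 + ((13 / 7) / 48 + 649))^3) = 1268047872 / 2090672272929216869 -281788416 * sqrt(3) / 2090672272929216869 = 0.00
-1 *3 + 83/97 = -208/97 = -2.14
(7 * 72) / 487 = 504 / 487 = 1.03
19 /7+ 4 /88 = 425 /154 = 2.76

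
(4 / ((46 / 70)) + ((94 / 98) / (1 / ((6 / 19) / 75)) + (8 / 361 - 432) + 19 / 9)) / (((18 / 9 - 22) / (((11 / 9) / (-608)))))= -426719417003 / 10018200528000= -0.04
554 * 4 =2216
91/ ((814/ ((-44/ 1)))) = -182/ 37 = -4.92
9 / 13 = 0.69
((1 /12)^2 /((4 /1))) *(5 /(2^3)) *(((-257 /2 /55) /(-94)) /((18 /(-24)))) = -0.00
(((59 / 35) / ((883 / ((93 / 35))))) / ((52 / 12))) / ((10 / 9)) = 148149 / 140617750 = 0.00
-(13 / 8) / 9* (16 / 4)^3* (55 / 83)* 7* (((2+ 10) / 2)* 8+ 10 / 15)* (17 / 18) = -49689640 / 20169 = -2463.66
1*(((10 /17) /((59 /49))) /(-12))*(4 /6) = -245 /9027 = -0.03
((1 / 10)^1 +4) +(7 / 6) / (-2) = 211 / 60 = 3.52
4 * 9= 36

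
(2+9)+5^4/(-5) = -114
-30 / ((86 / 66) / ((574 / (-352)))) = 12915 / 344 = 37.54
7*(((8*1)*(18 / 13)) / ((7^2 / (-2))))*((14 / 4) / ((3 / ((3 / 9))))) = -16 / 13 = -1.23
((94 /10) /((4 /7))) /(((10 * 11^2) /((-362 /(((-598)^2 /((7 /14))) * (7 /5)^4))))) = -212675 /118733110496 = -0.00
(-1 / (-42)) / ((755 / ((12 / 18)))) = 1 / 47565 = 0.00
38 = 38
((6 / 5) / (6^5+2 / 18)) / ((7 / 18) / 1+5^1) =0.00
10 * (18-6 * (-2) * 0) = 180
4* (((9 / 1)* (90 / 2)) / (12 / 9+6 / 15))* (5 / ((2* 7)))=30375 / 91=333.79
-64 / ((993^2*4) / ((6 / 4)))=-8 / 328683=-0.00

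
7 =7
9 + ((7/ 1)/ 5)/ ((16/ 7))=769/ 80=9.61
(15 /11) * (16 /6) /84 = 10 /231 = 0.04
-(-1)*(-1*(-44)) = 44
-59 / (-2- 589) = 59 / 591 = 0.10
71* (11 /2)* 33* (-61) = -1572153 /2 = -786076.50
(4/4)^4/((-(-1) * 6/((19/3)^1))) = 19/18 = 1.06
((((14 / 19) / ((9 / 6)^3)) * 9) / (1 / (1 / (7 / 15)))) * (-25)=-2000 / 19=-105.26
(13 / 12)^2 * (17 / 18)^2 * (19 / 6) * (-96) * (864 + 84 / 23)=-1543229077 / 5589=-276119.00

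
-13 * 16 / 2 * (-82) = 8528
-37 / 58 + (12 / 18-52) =-9043 / 174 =-51.97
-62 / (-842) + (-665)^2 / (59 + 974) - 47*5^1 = 193.17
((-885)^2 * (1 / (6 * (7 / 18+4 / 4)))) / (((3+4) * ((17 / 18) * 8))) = 845883 / 476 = 1777.07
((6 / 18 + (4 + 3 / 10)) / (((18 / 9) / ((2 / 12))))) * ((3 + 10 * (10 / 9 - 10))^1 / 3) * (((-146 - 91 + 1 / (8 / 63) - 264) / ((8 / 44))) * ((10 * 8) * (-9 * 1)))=-1554220855 / 72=-21586400.76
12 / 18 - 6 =-16 / 3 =-5.33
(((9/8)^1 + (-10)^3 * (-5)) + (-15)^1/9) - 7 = 119819/24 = 4992.46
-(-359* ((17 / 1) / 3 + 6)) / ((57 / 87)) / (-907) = -364385 / 51699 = -7.05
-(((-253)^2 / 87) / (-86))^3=262254607552729 / 418844784168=626.14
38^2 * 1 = 1444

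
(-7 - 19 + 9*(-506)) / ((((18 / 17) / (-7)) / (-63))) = -1907570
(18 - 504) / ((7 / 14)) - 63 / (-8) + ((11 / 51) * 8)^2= -19999561 / 20808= -961.15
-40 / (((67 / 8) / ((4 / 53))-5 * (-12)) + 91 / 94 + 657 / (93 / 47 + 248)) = -706819840 / 3084651173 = -0.23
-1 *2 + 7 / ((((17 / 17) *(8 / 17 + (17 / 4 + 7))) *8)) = -3069 / 1594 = -1.93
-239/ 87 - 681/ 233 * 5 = -351922/ 20271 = -17.36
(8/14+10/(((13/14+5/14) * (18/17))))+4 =6757/567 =11.92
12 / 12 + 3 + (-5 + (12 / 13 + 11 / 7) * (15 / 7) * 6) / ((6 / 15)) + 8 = 101513 / 1274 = 79.68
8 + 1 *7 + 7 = 22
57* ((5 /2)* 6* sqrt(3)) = 855* sqrt(3) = 1480.90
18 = 18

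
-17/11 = -1.55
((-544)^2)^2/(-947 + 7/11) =-481679638528/5205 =-92541717.30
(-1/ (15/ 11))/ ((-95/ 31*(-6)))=-341/ 8550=-0.04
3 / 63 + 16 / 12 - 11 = -202 / 21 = -9.62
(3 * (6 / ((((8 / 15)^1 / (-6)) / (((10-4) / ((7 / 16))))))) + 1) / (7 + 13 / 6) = -116598 / 385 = -302.85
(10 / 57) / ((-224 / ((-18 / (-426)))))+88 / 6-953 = -425312735 / 453264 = -938.33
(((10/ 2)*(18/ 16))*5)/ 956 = 225/ 7648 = 0.03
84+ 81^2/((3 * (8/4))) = 2355/2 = 1177.50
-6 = -6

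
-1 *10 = -10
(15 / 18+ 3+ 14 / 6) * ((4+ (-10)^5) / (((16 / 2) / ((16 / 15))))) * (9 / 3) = -1233284 / 5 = -246656.80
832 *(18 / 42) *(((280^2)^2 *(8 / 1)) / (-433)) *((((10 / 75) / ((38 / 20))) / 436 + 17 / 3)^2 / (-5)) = 482990791430504448000 / 1857154753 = 260070298746.13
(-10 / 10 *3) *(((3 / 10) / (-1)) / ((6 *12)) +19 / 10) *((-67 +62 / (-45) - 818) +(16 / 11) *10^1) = 4958.55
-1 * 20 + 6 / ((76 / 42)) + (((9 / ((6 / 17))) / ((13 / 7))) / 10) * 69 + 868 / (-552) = 26070893 / 340860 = 76.49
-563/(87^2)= -563/7569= -0.07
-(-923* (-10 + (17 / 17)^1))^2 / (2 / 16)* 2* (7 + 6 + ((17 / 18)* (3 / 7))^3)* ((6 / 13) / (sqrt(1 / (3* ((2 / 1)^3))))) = -4567656915432* sqrt(6) / 343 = -32619325839.37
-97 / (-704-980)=97 / 1684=0.06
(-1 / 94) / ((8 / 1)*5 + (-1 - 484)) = 1 / 41830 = 0.00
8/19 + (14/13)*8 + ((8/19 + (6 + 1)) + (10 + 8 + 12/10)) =44037/1235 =35.66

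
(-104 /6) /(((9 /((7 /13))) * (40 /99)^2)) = -2541 /400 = -6.35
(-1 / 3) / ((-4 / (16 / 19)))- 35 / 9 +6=373 / 171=2.18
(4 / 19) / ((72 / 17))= 17 / 342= 0.05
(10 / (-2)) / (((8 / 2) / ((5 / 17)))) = -25 / 68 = -0.37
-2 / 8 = -1 / 4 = -0.25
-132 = -132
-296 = -296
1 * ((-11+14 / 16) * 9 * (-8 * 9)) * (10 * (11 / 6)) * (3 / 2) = 360855 / 2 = 180427.50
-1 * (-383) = 383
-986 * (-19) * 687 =12870258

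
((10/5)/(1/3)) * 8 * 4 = 192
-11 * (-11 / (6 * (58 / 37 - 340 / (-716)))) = 801383 / 81162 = 9.87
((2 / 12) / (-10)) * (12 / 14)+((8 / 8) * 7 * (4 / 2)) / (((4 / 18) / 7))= 30869 / 70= 440.99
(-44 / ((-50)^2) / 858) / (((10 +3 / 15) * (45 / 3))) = -1 / 7458750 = -0.00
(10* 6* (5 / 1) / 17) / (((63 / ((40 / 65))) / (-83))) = -66400 / 4641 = -14.31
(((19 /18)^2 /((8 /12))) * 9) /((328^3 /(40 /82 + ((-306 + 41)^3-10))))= -275441200415 /34722951168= -7.93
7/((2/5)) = 35/2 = 17.50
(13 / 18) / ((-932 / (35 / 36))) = -455 / 603936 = -0.00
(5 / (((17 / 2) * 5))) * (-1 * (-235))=470 / 17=27.65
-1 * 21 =-21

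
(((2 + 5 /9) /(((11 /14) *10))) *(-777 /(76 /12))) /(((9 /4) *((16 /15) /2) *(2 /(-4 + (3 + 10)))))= -125097 /836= -149.64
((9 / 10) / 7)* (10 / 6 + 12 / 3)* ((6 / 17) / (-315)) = -0.00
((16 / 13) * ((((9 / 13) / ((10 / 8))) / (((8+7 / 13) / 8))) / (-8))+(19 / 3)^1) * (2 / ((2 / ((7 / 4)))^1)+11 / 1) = 767023 / 9620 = 79.73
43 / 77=0.56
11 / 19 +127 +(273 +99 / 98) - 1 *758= -663637 / 1862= -356.41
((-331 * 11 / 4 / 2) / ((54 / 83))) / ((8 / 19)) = -5741857 / 3456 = -1661.42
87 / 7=12.43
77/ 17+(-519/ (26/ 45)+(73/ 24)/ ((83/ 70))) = -196161779/ 220116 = -891.17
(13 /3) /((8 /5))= 2.71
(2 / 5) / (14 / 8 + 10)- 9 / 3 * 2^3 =-5632 / 235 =-23.97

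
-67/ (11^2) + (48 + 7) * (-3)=-20032/ 121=-165.55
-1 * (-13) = 13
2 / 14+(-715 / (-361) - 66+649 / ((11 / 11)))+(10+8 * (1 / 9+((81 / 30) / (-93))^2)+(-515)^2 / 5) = 29309483678966 / 546400575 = 53641.02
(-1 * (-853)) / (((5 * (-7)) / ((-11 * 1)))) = 9383 / 35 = 268.09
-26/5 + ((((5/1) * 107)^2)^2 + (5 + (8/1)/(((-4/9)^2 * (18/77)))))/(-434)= -1638495061201/8680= -188766712.12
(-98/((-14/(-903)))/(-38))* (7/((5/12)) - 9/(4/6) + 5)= 524643/380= 1380.64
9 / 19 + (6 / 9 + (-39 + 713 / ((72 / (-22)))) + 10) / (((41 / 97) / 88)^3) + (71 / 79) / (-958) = -1981664723851962047635 / 891949529862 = -2221722931.07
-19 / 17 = -1.12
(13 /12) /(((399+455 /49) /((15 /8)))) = 455 /91456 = 0.00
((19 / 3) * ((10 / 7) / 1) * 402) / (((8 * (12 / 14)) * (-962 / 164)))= -260965 / 2886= -90.42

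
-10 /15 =-2 /3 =-0.67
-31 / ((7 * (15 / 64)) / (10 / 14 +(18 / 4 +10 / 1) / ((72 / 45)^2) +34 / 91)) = -2438057 / 19110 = -127.58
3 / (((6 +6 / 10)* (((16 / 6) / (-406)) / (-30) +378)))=45675 / 37983352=0.00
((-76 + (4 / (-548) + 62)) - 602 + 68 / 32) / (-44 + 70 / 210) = 2018445 / 143576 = 14.06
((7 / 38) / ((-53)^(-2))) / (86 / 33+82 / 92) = 14924217 / 100871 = 147.95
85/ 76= 1.12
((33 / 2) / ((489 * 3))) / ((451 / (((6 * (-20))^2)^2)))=34560000 / 6683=5171.33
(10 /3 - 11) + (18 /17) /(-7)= -2791 /357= -7.82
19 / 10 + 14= 159 / 10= 15.90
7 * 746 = 5222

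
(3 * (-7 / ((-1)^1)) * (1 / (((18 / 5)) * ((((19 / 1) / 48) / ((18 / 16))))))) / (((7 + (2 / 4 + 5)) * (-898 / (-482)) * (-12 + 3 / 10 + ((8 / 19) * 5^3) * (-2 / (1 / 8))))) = -60732 / 72838127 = -0.00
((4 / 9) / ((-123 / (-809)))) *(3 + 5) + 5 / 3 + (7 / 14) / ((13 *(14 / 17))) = 10113631 / 402948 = 25.10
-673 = -673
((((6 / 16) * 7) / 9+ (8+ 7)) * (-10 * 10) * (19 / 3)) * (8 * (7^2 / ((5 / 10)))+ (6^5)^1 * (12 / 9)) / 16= -121504525 / 18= -6750251.39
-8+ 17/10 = -63/10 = -6.30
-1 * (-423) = 423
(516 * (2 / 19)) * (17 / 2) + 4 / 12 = 26335 / 57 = 462.02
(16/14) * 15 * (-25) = -3000/7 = -428.57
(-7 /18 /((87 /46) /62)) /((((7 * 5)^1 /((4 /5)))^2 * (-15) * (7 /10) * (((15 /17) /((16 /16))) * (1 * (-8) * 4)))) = -24242 /1079071875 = -0.00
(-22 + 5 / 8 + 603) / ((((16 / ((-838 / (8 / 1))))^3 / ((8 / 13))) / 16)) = -342274954527 / 212992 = -1606985.03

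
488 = 488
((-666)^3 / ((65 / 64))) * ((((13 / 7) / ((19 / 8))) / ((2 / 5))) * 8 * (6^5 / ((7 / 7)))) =-4704450375057408 / 133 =-35371807331258.71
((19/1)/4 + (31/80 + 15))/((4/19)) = 30609/320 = 95.65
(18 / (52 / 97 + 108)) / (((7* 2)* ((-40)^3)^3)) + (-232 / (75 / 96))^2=1703647527555196518399127 / 19318964224000000000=88185.24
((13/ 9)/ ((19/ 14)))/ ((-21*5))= -26/ 2565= -0.01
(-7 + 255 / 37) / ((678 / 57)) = -38 / 4181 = -0.01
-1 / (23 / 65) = -65 / 23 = -2.83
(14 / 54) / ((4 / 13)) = 91 / 108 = 0.84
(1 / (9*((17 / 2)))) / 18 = 1 / 1377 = 0.00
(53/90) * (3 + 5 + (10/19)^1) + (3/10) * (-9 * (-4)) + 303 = 30288/95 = 318.82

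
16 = 16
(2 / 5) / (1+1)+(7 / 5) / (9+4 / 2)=18 / 55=0.33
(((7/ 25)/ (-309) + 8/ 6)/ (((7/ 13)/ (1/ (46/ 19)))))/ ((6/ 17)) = 14406769/ 4974900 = 2.90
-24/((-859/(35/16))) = 105/1718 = 0.06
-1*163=-163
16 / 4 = 4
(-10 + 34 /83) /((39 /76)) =-60496 /3237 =-18.69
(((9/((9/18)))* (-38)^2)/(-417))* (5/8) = -38.96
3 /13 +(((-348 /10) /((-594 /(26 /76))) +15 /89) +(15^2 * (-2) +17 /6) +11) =-4741621453 /10881585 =-435.75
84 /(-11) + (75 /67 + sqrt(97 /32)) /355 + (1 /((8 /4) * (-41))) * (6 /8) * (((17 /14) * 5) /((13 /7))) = -3419622729 /446244656 + sqrt(194) /2840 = -7.66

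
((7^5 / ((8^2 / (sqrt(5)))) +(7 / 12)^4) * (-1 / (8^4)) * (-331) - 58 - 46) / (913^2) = -8832409493 / 70798896267264 +5563117 * sqrt(5) / 218515111936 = -0.00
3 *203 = 609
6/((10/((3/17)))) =0.11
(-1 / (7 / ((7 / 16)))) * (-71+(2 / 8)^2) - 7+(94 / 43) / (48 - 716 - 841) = -42654823 / 16611072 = -2.57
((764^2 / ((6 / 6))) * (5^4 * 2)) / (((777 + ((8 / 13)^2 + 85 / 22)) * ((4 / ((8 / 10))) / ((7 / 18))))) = 1898909012000 / 26141931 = 72638.44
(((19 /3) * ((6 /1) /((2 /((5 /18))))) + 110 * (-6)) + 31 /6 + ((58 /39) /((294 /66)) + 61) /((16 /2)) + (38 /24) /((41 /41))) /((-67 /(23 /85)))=10081199 /3898440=2.59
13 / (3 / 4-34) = -52 / 133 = -0.39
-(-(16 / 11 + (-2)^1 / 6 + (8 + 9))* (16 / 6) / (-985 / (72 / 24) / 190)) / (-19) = 9568 / 6501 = 1.47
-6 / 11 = -0.55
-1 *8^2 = -64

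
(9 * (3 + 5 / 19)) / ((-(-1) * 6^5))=31 / 8208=0.00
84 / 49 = 12 / 7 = 1.71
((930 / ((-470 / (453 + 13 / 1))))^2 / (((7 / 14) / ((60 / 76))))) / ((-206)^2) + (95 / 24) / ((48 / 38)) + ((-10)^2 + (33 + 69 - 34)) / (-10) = 23043341197699 / 1282378576320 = 17.97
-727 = -727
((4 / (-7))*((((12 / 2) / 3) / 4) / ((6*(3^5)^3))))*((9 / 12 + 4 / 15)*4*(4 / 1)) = -244 / 4519905705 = -0.00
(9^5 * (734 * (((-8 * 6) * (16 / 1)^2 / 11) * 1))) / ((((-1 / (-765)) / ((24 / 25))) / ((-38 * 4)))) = 297259724035325952 / 55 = 5404722255187744.58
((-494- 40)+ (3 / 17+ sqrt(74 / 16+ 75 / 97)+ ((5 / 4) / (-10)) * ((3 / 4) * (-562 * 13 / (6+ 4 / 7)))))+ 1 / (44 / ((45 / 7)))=-413740323 / 963424+ sqrt(812666) / 388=-427.12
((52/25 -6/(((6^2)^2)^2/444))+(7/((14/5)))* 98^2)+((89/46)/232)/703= 6566416520114081/273463063200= 24012.08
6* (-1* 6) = -36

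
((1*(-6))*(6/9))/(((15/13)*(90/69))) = -598/225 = -2.66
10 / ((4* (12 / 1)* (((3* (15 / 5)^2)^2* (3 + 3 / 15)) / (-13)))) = -325 / 279936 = -0.00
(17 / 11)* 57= 969 / 11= 88.09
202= 202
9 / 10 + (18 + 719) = 7379 / 10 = 737.90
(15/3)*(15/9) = 25/3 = 8.33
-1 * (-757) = 757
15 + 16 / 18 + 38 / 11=19.34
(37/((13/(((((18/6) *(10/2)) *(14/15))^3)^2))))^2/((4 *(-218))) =-9701745755222528/18421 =-526667702905.52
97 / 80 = 1.21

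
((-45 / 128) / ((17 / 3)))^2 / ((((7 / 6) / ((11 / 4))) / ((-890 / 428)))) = -267634125 / 14185988096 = -0.02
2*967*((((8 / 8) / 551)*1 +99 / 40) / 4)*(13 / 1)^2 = 8921098147 / 44080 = 202384.26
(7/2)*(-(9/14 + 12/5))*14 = -1491/10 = -149.10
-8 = -8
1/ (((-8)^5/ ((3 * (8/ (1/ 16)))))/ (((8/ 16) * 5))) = -15/ 512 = -0.03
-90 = -90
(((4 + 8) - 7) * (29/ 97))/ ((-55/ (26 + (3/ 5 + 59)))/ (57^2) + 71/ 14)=1411430580/ 4788247957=0.29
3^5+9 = 252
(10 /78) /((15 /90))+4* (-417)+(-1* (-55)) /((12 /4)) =-64307 /39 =-1648.90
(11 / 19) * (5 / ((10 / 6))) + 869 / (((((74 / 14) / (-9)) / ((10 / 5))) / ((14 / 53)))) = -29060691 / 37259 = -779.96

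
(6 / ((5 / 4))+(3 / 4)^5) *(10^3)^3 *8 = 40298437500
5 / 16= 0.31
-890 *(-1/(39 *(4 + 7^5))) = 890/655629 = 0.00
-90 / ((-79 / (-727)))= -65430 / 79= -828.23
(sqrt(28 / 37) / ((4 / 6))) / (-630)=-sqrt(259) / 7770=-0.00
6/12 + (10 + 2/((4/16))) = 37/2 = 18.50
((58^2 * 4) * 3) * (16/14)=322944/7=46134.86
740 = 740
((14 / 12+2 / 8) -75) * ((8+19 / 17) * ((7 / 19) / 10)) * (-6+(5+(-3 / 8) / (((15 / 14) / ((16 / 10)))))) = 2490943 / 64600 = 38.56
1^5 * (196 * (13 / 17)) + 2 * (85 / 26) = 34569 / 221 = 156.42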